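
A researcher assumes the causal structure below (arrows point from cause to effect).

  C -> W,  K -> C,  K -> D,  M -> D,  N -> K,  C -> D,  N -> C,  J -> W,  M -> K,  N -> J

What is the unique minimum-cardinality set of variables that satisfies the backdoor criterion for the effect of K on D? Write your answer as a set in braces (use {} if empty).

{M, N}

Variables eligible for adjustment (non-descendants of K, excluding K and D): {J, M, N}.
Backdoor paths from K to D:
  P1: K <- N -> J -> W <- C -> D
  P2: K <- N -> C -> D
  P3: K <- M -> D
The empty set is not sufficient: P2 (K <- N -> C -> D) has no collider blocking it and no conditioned non-collider, so it is open.
Try {M, N}:
  P1: blocked at fork node N ∈ conditioning set.
  P2: blocked at fork node N ∈ conditioning set.
  P3: blocked at fork node M ∈ conditioning set.
{M, N} contains no descendant of K and blocks every backdoor path.
Every element of {M, N} is needed (dropping M leaves P3 open; dropping N leaves P2 open), so no proper subset is valid.
Among all size-2 subsets of the eligible variables, only {M, N} blocks every backdoor path, so it is the unique smallest valid adjustment set.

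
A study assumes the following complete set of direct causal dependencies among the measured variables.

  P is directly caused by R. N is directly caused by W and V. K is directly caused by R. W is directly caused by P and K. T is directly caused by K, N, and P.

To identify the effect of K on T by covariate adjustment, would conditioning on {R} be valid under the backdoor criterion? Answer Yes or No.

Yes

Backdoor paths from K to T (paths whose first edge points into K):
  P1: K <- R -> P -> W -> N -> T
  P2: K <- R -> P -> T
Condition 1 (no descendant of K in the set): holds — descendants of K are {N, T, W}; none are in {R}.
Condition 2 (every backdoor path blocked by {R}):
  P1: blocked at fork node R ∈ conditioning set.
  P2: blocked at fork node R ∈ conditioning set.
{R} satisfies the backdoor criterion.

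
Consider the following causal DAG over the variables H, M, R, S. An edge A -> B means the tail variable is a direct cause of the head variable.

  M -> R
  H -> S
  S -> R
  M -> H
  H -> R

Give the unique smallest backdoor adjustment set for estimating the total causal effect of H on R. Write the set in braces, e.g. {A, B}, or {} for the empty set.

{M}

Variables eligible for adjustment (non-descendants of H, excluding H and R): {M}.
Backdoor paths from H to R:
  P1: H <- M -> R
The empty set is not sufficient: P1 (H <- M -> R) has no collider blocking it and no conditioned non-collider, so it is open.
Try {M}:
  P1: blocked at fork node M ∈ conditioning set.
{M} contains no descendant of H and blocks every backdoor path.
{M} is the unique smallest valid adjustment set.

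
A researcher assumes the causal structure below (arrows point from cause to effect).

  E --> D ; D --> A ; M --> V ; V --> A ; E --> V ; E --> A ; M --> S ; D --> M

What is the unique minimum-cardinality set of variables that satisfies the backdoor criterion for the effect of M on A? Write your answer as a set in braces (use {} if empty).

{D}

Variables eligible for adjustment (non-descendants of M, excluding M and A): {D, E}.
Backdoor paths from M to A:
  P1: M <- D <- E -> V -> A
  P2: M <- D <- E -> A
  P3: M <- D -> A
The empty set is not sufficient: P1 (M <- D <- E -> V -> A) has no collider blocking it and no conditioned non-collider, so it is open.
Try {D}:
  P1: blocked at chain node D ∈ conditioning set.
  P2: blocked at chain node D ∈ conditioning set.
  P3: blocked at fork node D ∈ conditioning set.
{D} contains no descendant of M and blocks every backdoor path.
No other singleton works — e.g. {E} leaves P3 open — so {D} is the unique smallest valid adjustment set.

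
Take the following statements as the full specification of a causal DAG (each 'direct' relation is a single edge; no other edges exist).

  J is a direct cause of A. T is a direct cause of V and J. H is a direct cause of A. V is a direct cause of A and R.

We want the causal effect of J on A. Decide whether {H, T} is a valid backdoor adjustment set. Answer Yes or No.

Yes

Backdoor paths from J to A (paths whose first edge points into J):
  P1: J <- T -> V -> A
Condition 1 (no descendant of J in the set): holds — descendants of J are {A}; none are in {H, T}.
Condition 2 (every backdoor path blocked by {H, T}):
  P1: blocked at fork node T ∈ conditioning set.
{H, T} satisfies the backdoor criterion.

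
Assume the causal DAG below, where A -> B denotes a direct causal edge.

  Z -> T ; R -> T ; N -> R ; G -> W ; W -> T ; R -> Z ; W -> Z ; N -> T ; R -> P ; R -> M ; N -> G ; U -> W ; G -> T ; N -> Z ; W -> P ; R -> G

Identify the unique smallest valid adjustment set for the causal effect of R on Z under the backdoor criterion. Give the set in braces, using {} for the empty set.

Variables eligible for adjustment (non-descendants of R, excluding R and Z): {N, U}.
Backdoor paths from R to Z:
  P1: R <- N -> G -> W -> Z
  P2: R <- N -> G -> W -> T <- Z
  P3: R <- N -> G -> T <- W -> Z
  P4: R <- N -> G -> T <- Z
  P5: R <- N -> Z
  P6: R <- N -> T <- G -> W -> Z
  P7: R <- N -> T <- W -> Z
  P8: R <- N -> T <- Z
The empty set is not sufficient: P1 (R <- N -> G -> W -> Z) has no collider blocking it and no conditioned non-collider, so it is open.
Try {N}:
  P1: blocked at fork node N ∈ conditioning set.
  P2: blocked at fork node N ∈ conditioning set.
  P3: blocked at fork node N ∈ conditioning set.
  P4: blocked at fork node N ∈ conditioning set.
  P5: blocked at fork node N ∈ conditioning set.
  P6: blocked at fork node N ∈ conditioning set.
  P7: blocked at fork node N ∈ conditioning set.
  P8: blocked at fork node N ∈ conditioning set.
{N} contains no descendant of R and blocks every backdoor path.
No other singleton works — e.g. {U} leaves P1 open — so {N} is the unique smallest valid adjustment set.

{N}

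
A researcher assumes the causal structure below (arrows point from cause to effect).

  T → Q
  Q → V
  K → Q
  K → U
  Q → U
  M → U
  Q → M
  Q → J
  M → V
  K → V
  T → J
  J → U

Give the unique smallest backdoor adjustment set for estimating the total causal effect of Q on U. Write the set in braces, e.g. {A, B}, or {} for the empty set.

{K, T}

Variables eligible for adjustment (non-descendants of Q, excluding Q and U): {K, T}.
Backdoor paths from Q to U:
  P1: Q <- K -> U
  P2: Q <- K -> V <- M -> U
  P3: Q <- T -> J -> U
The empty set is not sufficient: P1 (Q <- K -> U) has no collider blocking it and no conditioned non-collider, so it is open.
Try {K, T}:
  P1: blocked at fork node K ∈ conditioning set.
  P2: blocked at fork node K ∈ conditioning set.
  P3: blocked at fork node T ∈ conditioning set.
{K, T} contains no descendant of Q and blocks every backdoor path.
Every element of {K, T} is needed (dropping K leaves P1 open; dropping T leaves P3 open), so no proper subset is valid.
Among all size-2 subsets of the eligible variables, only {K, T} blocks every backdoor path, so it is the unique smallest valid adjustment set.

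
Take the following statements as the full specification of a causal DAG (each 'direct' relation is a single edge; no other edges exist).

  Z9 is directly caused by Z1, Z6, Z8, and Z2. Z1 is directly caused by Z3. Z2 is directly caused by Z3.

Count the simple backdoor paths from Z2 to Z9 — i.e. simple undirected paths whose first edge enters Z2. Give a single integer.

1

A backdoor path from Z2 to Z9 is any simple undirected path whose first edge points into Z2 (i.e. leaves Z2 via a parent).
Parents of Z2: {Z3}.
Enumerating:
  P1: Z2 <- Z3 -> Z1 -> Z9
That exhausts the simple backdoor paths. Count: 1.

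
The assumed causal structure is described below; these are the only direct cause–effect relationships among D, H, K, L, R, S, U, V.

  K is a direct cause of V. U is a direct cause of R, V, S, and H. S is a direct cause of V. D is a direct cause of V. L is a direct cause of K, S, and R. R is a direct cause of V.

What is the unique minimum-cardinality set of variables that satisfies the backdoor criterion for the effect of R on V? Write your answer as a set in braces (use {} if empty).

{L, U}

Variables eligible for adjustment (non-descendants of R, excluding R and V): {D, H, K, L, S, U}.
Backdoor paths from R to V:
  P1: R <- U -> S <- L -> K -> V
  P2: R <- U -> S -> V
  P3: R <- U -> V
  P4: R <- L -> K -> V
  P5: R <- L -> S <- U -> V
  P6: R <- L -> S -> V
The empty set is not sufficient: P2 (R <- U -> S -> V) has no collider blocking it and no conditioned non-collider, so it is open.
Try {L, U}:
  P1: blocked at fork node U ∈ conditioning set.
  P2: blocked at fork node U ∈ conditioning set.
  P3: blocked at fork node U ∈ conditioning set.
  P4: blocked at fork node L ∈ conditioning set.
  P5: blocked at fork node L ∈ conditioning set.
  P6: blocked at fork node L ∈ conditioning set.
{L, U} contains no descendant of R and blocks every backdoor path.
Every element of {L, U} is needed (dropping L leaves P4 open; dropping U leaves P2 open), so no proper subset is valid.
Among all size-2 subsets of the eligible variables, only {L, U} blocks every backdoor path, so it is the unique smallest valid adjustment set.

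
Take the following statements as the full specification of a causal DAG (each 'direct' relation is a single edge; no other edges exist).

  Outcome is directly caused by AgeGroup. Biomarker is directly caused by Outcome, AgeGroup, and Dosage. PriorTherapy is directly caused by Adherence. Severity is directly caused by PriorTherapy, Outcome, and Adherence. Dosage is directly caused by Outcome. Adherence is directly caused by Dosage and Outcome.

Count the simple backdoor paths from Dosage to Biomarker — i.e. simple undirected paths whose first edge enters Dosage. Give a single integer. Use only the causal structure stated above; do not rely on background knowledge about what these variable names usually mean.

A backdoor path from Dosage to Biomarker is any simple undirected path whose first edge points into Dosage (i.e. leaves Dosage via a parent).
Parents of Dosage: {Outcome}.
Enumerating:
  P1: Dosage <- Outcome <- AgeGroup -> Biomarker
  P2: Dosage <- Outcome -> Biomarker
That exhausts the simple backdoor paths. Count: 2.

2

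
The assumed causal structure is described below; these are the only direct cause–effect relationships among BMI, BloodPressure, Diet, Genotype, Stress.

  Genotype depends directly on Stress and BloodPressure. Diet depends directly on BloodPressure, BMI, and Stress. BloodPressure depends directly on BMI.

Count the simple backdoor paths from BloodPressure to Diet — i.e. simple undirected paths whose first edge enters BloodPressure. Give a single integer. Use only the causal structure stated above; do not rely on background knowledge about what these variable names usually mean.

A backdoor path from BloodPressure to Diet is any simple undirected path whose first edge points into BloodPressure (i.e. leaves BloodPressure via a parent).
Parents of BloodPressure: {BMI}.
Enumerating:
  P1: BloodPressure <- BMI -> Diet
That exhausts the simple backdoor paths. Count: 1.

1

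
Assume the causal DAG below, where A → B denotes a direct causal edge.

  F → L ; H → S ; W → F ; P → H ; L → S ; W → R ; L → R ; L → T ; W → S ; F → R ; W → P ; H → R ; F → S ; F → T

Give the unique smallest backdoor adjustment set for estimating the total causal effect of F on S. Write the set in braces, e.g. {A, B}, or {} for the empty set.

Variables eligible for adjustment (non-descendants of F, excluding F and S): {H, P, W}.
Backdoor paths from F to S:
  P1: F <- W -> P -> H -> S
  P2: F <- W -> P -> H -> R <- L -> S
  P3: F <- W -> S
  P4: F <- W -> R <- L -> S
  P5: F <- W -> R <- H -> S
The empty set is not sufficient: P1 (F <- W -> P -> H -> S) has no collider blocking it and no conditioned non-collider, so it is open.
Try {W}:
  P1: blocked at fork node W ∈ conditioning set.
  P2: blocked at fork node W ∈ conditioning set.
  P3: blocked at fork node W ∈ conditioning set.
  P4: blocked at fork node W ∈ conditioning set.
  P5: blocked at fork node W ∈ conditioning set.
{W} contains no descendant of F and blocks every backdoor path.
No other singleton works — e.g. {P} leaves P3 open — so {W} is the unique smallest valid adjustment set.

{W}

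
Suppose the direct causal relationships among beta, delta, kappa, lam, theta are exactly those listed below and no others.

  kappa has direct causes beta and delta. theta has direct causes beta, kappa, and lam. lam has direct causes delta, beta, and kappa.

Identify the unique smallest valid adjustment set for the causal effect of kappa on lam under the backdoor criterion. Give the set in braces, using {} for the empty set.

{beta, delta}

Variables eligible for adjustment (non-descendants of kappa, excluding kappa and lam): {beta, delta}.
Backdoor paths from kappa to lam:
  P1: kappa <- beta -> lam
  P2: kappa <- beta -> theta <- lam
  P3: kappa <- delta -> lam
The empty set is not sufficient: P1 (kappa <- beta -> lam) has no collider blocking it and no conditioned non-collider, so it is open.
Try {beta, delta}:
  P1: blocked at fork node beta ∈ conditioning set.
  P2: blocked at fork node beta ∈ conditioning set.
  P3: blocked at fork node delta ∈ conditioning set.
{beta, delta} contains no descendant of kappa and blocks every backdoor path.
Every element of {beta, delta} is needed (dropping beta leaves P1 open; dropping delta leaves P3 open), so no proper subset is valid.
Among all size-2 subsets of the eligible variables, only {beta, delta} blocks every backdoor path, so it is the unique smallest valid adjustment set.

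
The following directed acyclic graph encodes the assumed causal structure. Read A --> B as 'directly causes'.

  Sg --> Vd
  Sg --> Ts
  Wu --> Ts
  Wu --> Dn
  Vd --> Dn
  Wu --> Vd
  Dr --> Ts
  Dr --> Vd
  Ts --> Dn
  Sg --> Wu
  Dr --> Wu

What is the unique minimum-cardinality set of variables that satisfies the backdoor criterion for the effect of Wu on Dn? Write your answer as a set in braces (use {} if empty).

{Dr, Sg}

Variables eligible for adjustment (non-descendants of Wu, excluding Wu and Dn): {Dr, Sg}.
Backdoor paths from Wu to Dn:
  P1: Wu <- Dr -> Ts <- Sg -> Vd -> Dn
  P2: Wu <- Dr -> Ts -> Dn
  P3: Wu <- Dr -> Vd <- Sg -> Ts -> Dn
  P4: Wu <- Dr -> Vd -> Dn
  P5: Wu <- Sg -> Ts <- Dr -> Vd -> Dn
  P6: Wu <- Sg -> Ts -> Dn
  P7: Wu <- Sg -> Vd <- Dr -> Ts -> Dn
  P8: Wu <- Sg -> Vd -> Dn
The empty set is not sufficient: P2 (Wu <- Dr -> Ts -> Dn) has no collider blocking it and no conditioned non-collider, so it is open.
Try {Dr, Sg}:
  P1: blocked at fork node Dr ∈ conditioning set.
  P2: blocked at fork node Dr ∈ conditioning set.
  P3: blocked at fork node Dr ∈ conditioning set.
  P4: blocked at fork node Dr ∈ conditioning set.
  P5: blocked at fork node Sg ∈ conditioning set.
  P6: blocked at fork node Sg ∈ conditioning set.
  P7: blocked at fork node Sg ∈ conditioning set.
  P8: blocked at fork node Sg ∈ conditioning set.
{Dr, Sg} contains no descendant of Wu and blocks every backdoor path.
Every element of {Dr, Sg} is needed (dropping Dr leaves P2 open; dropping Sg leaves P6 open), so no proper subset is valid.
Among all size-2 subsets of the eligible variables, only {Dr, Sg} blocks every backdoor path, so it is the unique smallest valid adjustment set.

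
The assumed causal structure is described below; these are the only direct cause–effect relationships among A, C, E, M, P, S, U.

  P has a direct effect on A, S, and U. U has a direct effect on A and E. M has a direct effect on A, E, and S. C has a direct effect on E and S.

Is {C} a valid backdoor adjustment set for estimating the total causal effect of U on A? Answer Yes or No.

No

Backdoor paths from U to A (paths whose first edge points into U):
  P1: U <- P -> S <- M -> A
  P2: U <- P -> S <- C -> E <- M -> A
  P3: U <- P -> A
Condition 1 (no descendant of U in the set): holds — descendants of U are {A, E}; none are in {C}.
Condition 2 (every backdoor path blocked by {C}):
  P1: blocked at collider S (neither it nor any descendant is in the conditioning set).
  P2: blocked at collider S (neither it nor any descendant is in the conditioning set).
  P3: open — no interior node is in the conditioning set.
{C} does not satisfy the backdoor criterion.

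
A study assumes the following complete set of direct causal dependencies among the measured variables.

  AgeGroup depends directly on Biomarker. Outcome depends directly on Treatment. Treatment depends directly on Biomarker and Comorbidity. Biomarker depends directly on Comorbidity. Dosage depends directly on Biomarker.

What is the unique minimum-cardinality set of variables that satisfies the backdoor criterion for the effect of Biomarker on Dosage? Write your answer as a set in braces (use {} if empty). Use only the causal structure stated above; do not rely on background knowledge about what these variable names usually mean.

{}

Variables eligible for adjustment (non-descendants of Biomarker, excluding Biomarker and Dosage): {Comorbidity}.
Backdoor paths from Biomarker to Dosage:
  (none)
With no backdoor paths the empty set already satisfies the criterion, and it is trivially minimal.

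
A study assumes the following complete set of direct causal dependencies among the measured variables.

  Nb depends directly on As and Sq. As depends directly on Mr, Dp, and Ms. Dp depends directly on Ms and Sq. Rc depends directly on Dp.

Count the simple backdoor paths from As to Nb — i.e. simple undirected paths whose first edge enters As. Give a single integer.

A backdoor path from As to Nb is any simple undirected path whose first edge points into As (i.e. leaves As via a parent).
Parents of As: {Dp, Mr, Ms}.
Enumerating:
  P1: As <- Ms -> Dp <- Sq -> Nb
  P2: As <- Dp <- Sq -> Nb
That exhausts the simple backdoor paths. Count: 2.

2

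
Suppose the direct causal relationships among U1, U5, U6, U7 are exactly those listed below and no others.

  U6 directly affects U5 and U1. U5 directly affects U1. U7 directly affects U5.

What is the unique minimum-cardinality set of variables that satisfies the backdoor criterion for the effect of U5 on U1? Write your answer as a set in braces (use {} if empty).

{U6}

Variables eligible for adjustment (non-descendants of U5, excluding U5 and U1): {U6, U7}.
Backdoor paths from U5 to U1:
  P1: U5 <- U6 -> U1
The empty set is not sufficient: P1 (U5 <- U6 -> U1) has no collider blocking it and no conditioned non-collider, so it is open.
Try {U6}:
  P1: blocked at fork node U6 ∈ conditioning set.
{U6} contains no descendant of U5 and blocks every backdoor path.
No other singleton works — e.g. {U7} leaves P1 open — so {U6} is the unique smallest valid adjustment set.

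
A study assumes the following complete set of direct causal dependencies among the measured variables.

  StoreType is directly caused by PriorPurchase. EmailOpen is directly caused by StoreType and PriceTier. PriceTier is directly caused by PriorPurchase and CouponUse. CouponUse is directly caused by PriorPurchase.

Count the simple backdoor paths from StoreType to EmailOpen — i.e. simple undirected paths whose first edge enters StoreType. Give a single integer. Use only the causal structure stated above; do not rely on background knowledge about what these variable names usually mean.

2

A backdoor path from StoreType to EmailOpen is any simple undirected path whose first edge points into StoreType (i.e. leaves StoreType via a parent).
Parents of StoreType: {PriorPurchase}.
Enumerating:
  P1: StoreType <- PriorPurchase -> CouponUse -> PriceTier -> EmailOpen
  P2: StoreType <- PriorPurchase -> PriceTier -> EmailOpen
That exhausts the simple backdoor paths. Count: 2.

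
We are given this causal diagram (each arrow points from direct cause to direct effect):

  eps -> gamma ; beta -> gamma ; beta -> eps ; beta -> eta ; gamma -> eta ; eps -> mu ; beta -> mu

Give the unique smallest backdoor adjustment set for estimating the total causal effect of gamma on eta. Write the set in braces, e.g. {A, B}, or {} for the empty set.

Variables eligible for adjustment (non-descendants of gamma, excluding gamma and eta): {beta, eps, mu}.
Backdoor paths from gamma to eta:
  P1: gamma <- beta -> eta
  P2: gamma <- eps <- beta -> eta
  P3: gamma <- eps -> mu <- beta -> eta
The empty set is not sufficient: P1 (gamma <- beta -> eta) has no collider blocking it and no conditioned non-collider, so it is open.
Try {beta}:
  P1: blocked at fork node beta ∈ conditioning set.
  P2: blocked at fork node beta ∈ conditioning set.
  P3: blocked at collider mu (neither it nor any descendant is in the conditioning set).
{beta} contains no descendant of gamma and blocks every backdoor path.
No other singleton works — e.g. {eps} leaves P1 open — so {beta} is the unique smallest valid adjustment set.

{beta}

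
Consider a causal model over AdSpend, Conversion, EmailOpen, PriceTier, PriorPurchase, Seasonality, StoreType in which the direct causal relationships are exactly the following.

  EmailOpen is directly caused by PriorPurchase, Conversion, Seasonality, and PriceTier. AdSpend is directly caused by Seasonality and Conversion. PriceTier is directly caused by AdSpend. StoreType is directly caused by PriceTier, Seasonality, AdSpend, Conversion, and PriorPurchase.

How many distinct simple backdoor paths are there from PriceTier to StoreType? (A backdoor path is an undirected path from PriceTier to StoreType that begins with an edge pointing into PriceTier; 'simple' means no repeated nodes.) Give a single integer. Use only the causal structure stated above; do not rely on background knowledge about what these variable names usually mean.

7

A backdoor path from PriceTier to StoreType is any simple undirected path whose first edge points into PriceTier (i.e. leaves PriceTier via a parent).
Parents of PriceTier: {AdSpend}.
Enumerating:
  P1: PriceTier <- AdSpend <- Conversion -> EmailOpen <- Seasonality -> StoreType
  P2: PriceTier <- AdSpend <- Conversion -> EmailOpen <- PriorPurchase -> StoreType
  P3: PriceTier <- AdSpend <- Conversion -> StoreType
  P4: PriceTier <- AdSpend <- Seasonality -> EmailOpen <- Conversion -> StoreType
  P5: PriceTier <- AdSpend <- Seasonality -> EmailOpen <- PriorPurchase -> StoreType
  P6: PriceTier <- AdSpend <- Seasonality -> StoreType
  P7: PriceTier <- AdSpend -> StoreType
That exhausts the simple backdoor paths. Count: 7.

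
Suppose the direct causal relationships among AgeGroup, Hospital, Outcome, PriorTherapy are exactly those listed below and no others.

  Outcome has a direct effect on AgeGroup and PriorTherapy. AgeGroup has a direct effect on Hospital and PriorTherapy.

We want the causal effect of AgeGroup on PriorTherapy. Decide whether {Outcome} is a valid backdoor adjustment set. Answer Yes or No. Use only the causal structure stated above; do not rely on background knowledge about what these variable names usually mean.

Yes

Backdoor paths from AgeGroup to PriorTherapy (paths whose first edge points into AgeGroup):
  P1: AgeGroup <- Outcome -> PriorTherapy
Condition 1 (no descendant of AgeGroup in the set): holds — descendants of AgeGroup are {Hospital, PriorTherapy}; none are in {Outcome}.
Condition 2 (every backdoor path blocked by {Outcome}):
  P1: blocked at fork node Outcome ∈ conditioning set.
{Outcome} satisfies the backdoor criterion.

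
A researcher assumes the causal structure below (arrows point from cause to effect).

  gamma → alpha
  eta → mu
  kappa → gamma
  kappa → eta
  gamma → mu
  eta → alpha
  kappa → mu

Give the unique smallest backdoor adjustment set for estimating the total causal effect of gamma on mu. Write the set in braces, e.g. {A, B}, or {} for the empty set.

{kappa}

Variables eligible for adjustment (non-descendants of gamma, excluding gamma and mu): {eta, kappa}.
Backdoor paths from gamma to mu:
  P1: gamma <- kappa -> eta -> mu
  P2: gamma <- kappa -> mu
The empty set is not sufficient: P1 (gamma <- kappa -> eta -> mu) has no collider blocking it and no conditioned non-collider, so it is open.
Try {kappa}:
  P1: blocked at fork node kappa ∈ conditioning set.
  P2: blocked at fork node kappa ∈ conditioning set.
{kappa} contains no descendant of gamma and blocks every backdoor path.
No other singleton works — e.g. {eta} leaves P2 open — so {kappa} is the unique smallest valid adjustment set.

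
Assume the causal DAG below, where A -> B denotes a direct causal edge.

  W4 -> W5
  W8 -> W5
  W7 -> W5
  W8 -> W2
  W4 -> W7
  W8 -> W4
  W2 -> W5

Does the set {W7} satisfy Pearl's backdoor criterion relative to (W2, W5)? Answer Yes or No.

Backdoor paths from W2 to W5 (paths whose first edge points into W2):
  P1: W2 <- W8 -> W4 -> W7 -> W5
  P2: W2 <- W8 -> W4 -> W5
  P3: W2 <- W8 -> W5
Condition 1 (no descendant of W2 in the set): holds — descendants of W2 are {W5}; none are in {W7}.
Condition 2 (every backdoor path blocked by {W7}):
  P1: blocked at chain node W7 ∈ conditioning set.
  P2: open — no interior node is in the conditioning set.
  P3: open — no interior node is in the conditioning set.
{W7} does not satisfy the backdoor criterion.

No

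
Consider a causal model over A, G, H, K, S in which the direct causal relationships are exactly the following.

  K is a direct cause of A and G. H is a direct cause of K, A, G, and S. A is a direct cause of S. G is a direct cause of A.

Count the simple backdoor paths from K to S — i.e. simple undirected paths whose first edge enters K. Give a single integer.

A backdoor path from K to S is any simple undirected path whose first edge points into K (i.e. leaves K via a parent).
Parents of K: {H}.
Enumerating:
  P1: K <- H -> G -> A -> S
  P2: K <- H -> A -> S
  P3: K <- H -> S
That exhausts the simple backdoor paths. Count: 3.

3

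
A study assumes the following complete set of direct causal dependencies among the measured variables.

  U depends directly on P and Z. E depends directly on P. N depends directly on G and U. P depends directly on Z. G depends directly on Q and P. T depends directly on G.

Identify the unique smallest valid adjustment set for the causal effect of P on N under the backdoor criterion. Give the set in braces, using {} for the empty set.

Variables eligible for adjustment (non-descendants of P, excluding P and N): {Q, Z}.
Backdoor paths from P to N:
  P1: P <- Z -> U -> N
The empty set is not sufficient: P1 (P <- Z -> U -> N) has no collider blocking it and no conditioned non-collider, so it is open.
Try {Z}:
  P1: blocked at fork node Z ∈ conditioning set.
{Z} contains no descendant of P and blocks every backdoor path.
No other singleton works — e.g. {Q} leaves P1 open — so {Z} is the unique smallest valid adjustment set.

{Z}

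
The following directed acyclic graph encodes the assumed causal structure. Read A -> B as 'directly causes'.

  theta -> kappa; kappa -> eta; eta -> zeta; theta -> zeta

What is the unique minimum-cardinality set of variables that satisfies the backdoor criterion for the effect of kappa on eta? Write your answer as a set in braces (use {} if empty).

Variables eligible for adjustment (non-descendants of kappa, excluding kappa and eta): {theta}.
Backdoor paths from kappa to eta:
  P1: kappa <- theta -> zeta <- eta
Each backdoor path contains an unconditioned collider, so every path is already blocked with the empty conditioning set:
  P1: blocked at collider zeta (neither it nor any descendant is in the conditioning set).
The empty set is therefore the unique smallest valid set.

{}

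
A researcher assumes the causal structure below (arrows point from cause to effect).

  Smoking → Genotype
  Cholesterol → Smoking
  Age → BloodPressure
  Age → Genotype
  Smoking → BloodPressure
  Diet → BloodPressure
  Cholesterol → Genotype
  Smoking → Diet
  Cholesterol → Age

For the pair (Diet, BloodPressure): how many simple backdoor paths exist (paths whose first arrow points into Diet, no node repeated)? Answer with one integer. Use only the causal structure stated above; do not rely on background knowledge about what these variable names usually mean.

A backdoor path from Diet to BloodPressure is any simple undirected path whose first edge points into Diet (i.e. leaves Diet via a parent).
Parents of Diet: {Smoking}.
Enumerating:
  P1: Diet <- Smoking <- Cholesterol -> Age -> BloodPressure
  P2: Diet <- Smoking <- Cholesterol -> Genotype <- Age -> BloodPressure
  P3: Diet <- Smoking -> Genotype <- Cholesterol -> Age -> BloodPressure
  P4: Diet <- Smoking -> Genotype <- Age -> BloodPressure
  P5: Diet <- Smoking -> BloodPressure
That exhausts the simple backdoor paths. Count: 5.

5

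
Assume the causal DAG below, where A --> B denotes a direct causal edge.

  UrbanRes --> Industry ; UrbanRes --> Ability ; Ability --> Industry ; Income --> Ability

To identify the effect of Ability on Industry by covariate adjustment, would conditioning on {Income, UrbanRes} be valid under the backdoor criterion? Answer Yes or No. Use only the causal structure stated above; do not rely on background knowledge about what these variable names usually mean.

Yes

Backdoor paths from Ability to Industry (paths whose first edge points into Ability):
  P1: Ability <- UrbanRes -> Industry
Condition 1 (no descendant of Ability in the set): holds — descendants of Ability are {Industry}; none are in {Income, UrbanRes}.
Condition 2 (every backdoor path blocked by {Income, UrbanRes}):
  P1: blocked at fork node UrbanRes ∈ conditioning set.
{Income, UrbanRes} satisfies the backdoor criterion.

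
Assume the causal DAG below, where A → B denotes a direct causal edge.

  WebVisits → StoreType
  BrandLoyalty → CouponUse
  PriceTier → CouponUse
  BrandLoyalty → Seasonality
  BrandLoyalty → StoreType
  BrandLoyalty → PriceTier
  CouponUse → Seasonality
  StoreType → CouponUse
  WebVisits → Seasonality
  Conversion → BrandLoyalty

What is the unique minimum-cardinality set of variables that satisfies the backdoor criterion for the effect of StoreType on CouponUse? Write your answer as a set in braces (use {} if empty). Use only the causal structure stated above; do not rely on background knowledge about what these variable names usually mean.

Variables eligible for adjustment (non-descendants of StoreType, excluding StoreType and CouponUse): {BrandLoyalty, Conversion, PriceTier, WebVisits}.
Backdoor paths from StoreType to CouponUse:
  P1: StoreType <- WebVisits -> Seasonality <- BrandLoyalty -> PriceTier -> CouponUse
  P2: StoreType <- WebVisits -> Seasonality <- BrandLoyalty -> CouponUse
  P3: StoreType <- WebVisits -> Seasonality <- CouponUse
  P4: StoreType <- BrandLoyalty -> PriceTier -> CouponUse
  P5: StoreType <- BrandLoyalty -> CouponUse
  P6: StoreType <- BrandLoyalty -> Seasonality <- CouponUse
The empty set is not sufficient: P4 (StoreType <- BrandLoyalty -> PriceTier -> CouponUse) has no collider blocking it and no conditioned non-collider, so it is open.
Try {BrandLoyalty}:
  P1: blocked at collider Seasonality (neither it nor any descendant is in the conditioning set).
  P2: blocked at collider Seasonality (neither it nor any descendant is in the conditioning set).
  P3: blocked at collider Seasonality (neither it nor any descendant is in the conditioning set).
  P4: blocked at fork node BrandLoyalty ∈ conditioning set.
  P5: blocked at fork node BrandLoyalty ∈ conditioning set.
  P6: blocked at fork node BrandLoyalty ∈ conditioning set.
{BrandLoyalty} contains no descendant of StoreType and blocks every backdoor path.
No other singleton works — e.g. {Conversion} leaves P4 open — so {BrandLoyalty} is the unique smallest valid adjustment set.

{BrandLoyalty}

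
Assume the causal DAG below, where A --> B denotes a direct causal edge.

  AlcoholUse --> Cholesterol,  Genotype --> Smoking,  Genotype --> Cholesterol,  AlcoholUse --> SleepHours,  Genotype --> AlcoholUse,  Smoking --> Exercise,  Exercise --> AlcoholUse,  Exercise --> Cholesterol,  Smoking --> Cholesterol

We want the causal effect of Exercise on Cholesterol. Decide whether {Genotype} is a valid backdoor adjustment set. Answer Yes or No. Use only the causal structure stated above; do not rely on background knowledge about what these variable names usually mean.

Backdoor paths from Exercise to Cholesterol (paths whose first edge points into Exercise):
  P1: Exercise <- Smoking <- Genotype -> AlcoholUse -> Cholesterol
  P2: Exercise <- Smoking <- Genotype -> Cholesterol
  P3: Exercise <- Smoking -> Cholesterol
Condition 1 (no descendant of Exercise in the set): holds — descendants of Exercise are {AlcoholUse, Cholesterol, SleepHours}; none are in {Genotype}.
Condition 2 (every backdoor path blocked by {Genotype}):
  P1: blocked at fork node Genotype ∈ conditioning set.
  P2: blocked at fork node Genotype ∈ conditioning set.
  P3: open — no interior node is in the conditioning set.
{Genotype} does not satisfy the backdoor criterion.

No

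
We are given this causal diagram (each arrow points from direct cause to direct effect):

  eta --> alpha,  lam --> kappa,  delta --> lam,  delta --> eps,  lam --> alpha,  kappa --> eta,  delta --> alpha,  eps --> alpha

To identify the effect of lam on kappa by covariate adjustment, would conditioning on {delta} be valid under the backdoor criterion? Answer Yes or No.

Backdoor paths from lam to kappa (paths whose first edge points into lam):
  P1: lam <- delta -> eps -> alpha <- eta <- kappa
  P2: lam <- delta -> alpha <- eta <- kappa
Condition 1 (no descendant of lam in the set): holds — descendants of lam are {alpha, eta, kappa}; none are in {delta}.
Condition 2 (every backdoor path blocked by {delta}):
  P1: blocked at fork node delta ∈ conditioning set.
  P2: blocked at fork node delta ∈ conditioning set.
{delta} satisfies the backdoor criterion.

Yes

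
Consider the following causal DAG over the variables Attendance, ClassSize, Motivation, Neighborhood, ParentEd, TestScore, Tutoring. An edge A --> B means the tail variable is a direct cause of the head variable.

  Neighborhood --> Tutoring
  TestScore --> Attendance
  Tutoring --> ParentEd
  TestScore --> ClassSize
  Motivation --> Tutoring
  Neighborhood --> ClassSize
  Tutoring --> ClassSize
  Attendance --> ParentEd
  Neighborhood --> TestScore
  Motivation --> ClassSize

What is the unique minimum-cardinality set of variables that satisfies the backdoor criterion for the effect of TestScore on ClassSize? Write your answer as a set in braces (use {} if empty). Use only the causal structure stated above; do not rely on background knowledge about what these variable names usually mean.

Variables eligible for adjustment (non-descendants of TestScore, excluding TestScore and ClassSize): {Motivation, Neighborhood, Tutoring}.
Backdoor paths from TestScore to ClassSize:
  P1: TestScore <- Neighborhood -> Tutoring <- Motivation -> ClassSize
  P2: TestScore <- Neighborhood -> Tutoring -> ClassSize
  P3: TestScore <- Neighborhood -> ClassSize
The empty set is not sufficient: P2 (TestScore <- Neighborhood -> Tutoring -> ClassSize) has no collider blocking it and no conditioned non-collider, so it is open.
Try {Neighborhood}:
  P1: blocked at fork node Neighborhood ∈ conditioning set.
  P2: blocked at fork node Neighborhood ∈ conditioning set.
  P3: blocked at fork node Neighborhood ∈ conditioning set.
{Neighborhood} contains no descendant of TestScore and blocks every backdoor path.
No other singleton works — e.g. {Motivation} leaves P2 open — so {Neighborhood} is the unique smallest valid adjustment set.

{Neighborhood}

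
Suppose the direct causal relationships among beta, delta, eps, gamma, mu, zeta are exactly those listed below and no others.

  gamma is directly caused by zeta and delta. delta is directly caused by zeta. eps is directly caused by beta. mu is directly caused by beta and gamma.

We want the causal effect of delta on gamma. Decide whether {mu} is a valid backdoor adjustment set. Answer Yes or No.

Backdoor paths from delta to gamma (paths whose first edge points into delta):
  P1: delta <- zeta -> gamma
Condition 1 (no descendant of delta in the set): FAILS — mu is a descendant of delta.
Condition 2 (every backdoor path blocked by {mu}):
  P1: open — no interior node is in the conditioning set.
{mu} does not satisfy the backdoor criterion.

No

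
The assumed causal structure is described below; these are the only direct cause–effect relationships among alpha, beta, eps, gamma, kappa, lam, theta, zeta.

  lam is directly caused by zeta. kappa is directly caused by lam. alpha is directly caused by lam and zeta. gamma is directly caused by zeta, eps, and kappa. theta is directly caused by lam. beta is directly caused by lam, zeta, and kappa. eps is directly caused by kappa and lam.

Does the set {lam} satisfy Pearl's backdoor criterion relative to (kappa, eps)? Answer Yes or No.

Yes

Backdoor paths from kappa to eps (paths whose first edge points into kappa):
  P1: kappa <- lam <- zeta -> gamma <- eps
  P2: kappa <- lam -> alpha <- zeta -> gamma <- eps
  P3: kappa <- lam -> beta <- zeta -> gamma <- eps
  P4: kappa <- lam -> eps
Condition 1 (no descendant of kappa in the set): holds — descendants of kappa are {beta, eps, gamma}; none are in {lam}.
Condition 2 (every backdoor path blocked by {lam}):
  P1: blocked at chain node lam ∈ conditioning set.
  P2: blocked at fork node lam ∈ conditioning set.
  P3: blocked at fork node lam ∈ conditioning set.
  P4: blocked at fork node lam ∈ conditioning set.
{lam} satisfies the backdoor criterion.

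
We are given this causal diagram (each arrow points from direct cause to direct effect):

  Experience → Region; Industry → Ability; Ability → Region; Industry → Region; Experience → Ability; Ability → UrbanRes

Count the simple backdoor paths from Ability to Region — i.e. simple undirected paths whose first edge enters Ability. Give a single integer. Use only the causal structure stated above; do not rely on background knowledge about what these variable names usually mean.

2

A backdoor path from Ability to Region is any simple undirected path whose first edge points into Ability (i.e. leaves Ability via a parent).
Parents of Ability: {Experience, Industry}.
Enumerating:
  P1: Ability <- Experience -> Region
  P2: Ability <- Industry -> Region
That exhausts the simple backdoor paths. Count: 2.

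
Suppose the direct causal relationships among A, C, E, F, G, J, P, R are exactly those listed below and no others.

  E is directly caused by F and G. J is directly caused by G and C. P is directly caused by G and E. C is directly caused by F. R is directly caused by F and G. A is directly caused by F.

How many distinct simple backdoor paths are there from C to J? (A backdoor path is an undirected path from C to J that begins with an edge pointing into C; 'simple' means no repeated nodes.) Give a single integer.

3

A backdoor path from C to J is any simple undirected path whose first edge points into C (i.e. leaves C via a parent).
Parents of C: {F}.
Enumerating:
  P1: C <- F -> R <- G -> J
  P2: C <- F -> E <- G -> J
  P3: C <- F -> E -> P <- G -> J
That exhausts the simple backdoor paths. Count: 3.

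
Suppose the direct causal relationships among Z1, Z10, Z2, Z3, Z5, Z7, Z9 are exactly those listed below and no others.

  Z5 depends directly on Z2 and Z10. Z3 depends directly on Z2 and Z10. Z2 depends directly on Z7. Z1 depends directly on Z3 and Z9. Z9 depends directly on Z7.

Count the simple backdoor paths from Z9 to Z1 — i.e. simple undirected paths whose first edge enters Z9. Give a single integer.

2

A backdoor path from Z9 to Z1 is any simple undirected path whose first edge points into Z9 (i.e. leaves Z9 via a parent).
Parents of Z9: {Z7}.
Enumerating:
  P1: Z9 <- Z7 -> Z2 -> Z5 <- Z10 -> Z3 -> Z1
  P2: Z9 <- Z7 -> Z2 -> Z3 -> Z1
That exhausts the simple backdoor paths. Count: 2.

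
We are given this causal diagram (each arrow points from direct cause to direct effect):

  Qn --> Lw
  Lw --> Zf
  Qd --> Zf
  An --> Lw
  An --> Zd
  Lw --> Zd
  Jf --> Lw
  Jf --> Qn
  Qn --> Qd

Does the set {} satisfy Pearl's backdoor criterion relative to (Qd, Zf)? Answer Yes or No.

Backdoor paths from Qd to Zf (paths whose first edge points into Qd):
  P1: Qd <- Qn <- Jf -> Lw -> Zf
  P2: Qd <- Qn -> Lw -> Zf
Condition 1 (no descendant of Qd in the set): holds — descendants of Qd are {Zf}; none are in {}.
Condition 2 (every backdoor path blocked by {}):
  P1: open — no interior node is in the conditioning set.
  P2: open — no interior node is in the conditioning set.
{} does not satisfy the backdoor criterion.

No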